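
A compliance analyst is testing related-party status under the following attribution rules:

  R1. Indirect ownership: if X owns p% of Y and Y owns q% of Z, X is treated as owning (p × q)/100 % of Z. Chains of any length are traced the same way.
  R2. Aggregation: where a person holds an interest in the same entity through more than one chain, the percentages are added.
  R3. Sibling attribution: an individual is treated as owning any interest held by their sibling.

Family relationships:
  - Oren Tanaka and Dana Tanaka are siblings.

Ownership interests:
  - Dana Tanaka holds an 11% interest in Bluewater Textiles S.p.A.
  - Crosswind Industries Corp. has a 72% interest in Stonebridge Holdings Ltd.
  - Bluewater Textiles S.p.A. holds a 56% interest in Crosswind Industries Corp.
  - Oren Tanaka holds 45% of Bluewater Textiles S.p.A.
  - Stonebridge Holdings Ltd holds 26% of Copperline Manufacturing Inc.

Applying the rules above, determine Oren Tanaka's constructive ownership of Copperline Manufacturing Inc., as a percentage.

5.870592%

By sibling attribution (R3), Oren Tanaka is treated as also owning Dana Tanaka's interest in Bluewater Textiles S.p.A, giving 45% + 11% = 56%.
Chain via Bluewater Textiles S.p.A. → Crosswind Industries Corp. → Stonebridge Holdings Ltd (R1): 56% × 56% × 72% × 26% = 5.870592% of Copperline Manufacturing Inc.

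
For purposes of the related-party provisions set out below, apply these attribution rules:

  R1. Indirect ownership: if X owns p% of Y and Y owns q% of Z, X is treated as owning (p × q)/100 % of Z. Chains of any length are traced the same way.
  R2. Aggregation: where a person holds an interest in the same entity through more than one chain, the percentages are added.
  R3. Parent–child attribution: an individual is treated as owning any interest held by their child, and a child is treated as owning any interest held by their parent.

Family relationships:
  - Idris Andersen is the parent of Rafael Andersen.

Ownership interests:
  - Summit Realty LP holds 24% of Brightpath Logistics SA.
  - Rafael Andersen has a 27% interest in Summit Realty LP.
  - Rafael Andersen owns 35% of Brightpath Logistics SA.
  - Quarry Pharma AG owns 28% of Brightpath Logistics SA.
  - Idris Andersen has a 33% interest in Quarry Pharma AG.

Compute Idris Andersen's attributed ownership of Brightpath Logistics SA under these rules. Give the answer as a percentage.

50.72%

By parent–child attribution (R3), Idris Andersen is treated as owning Rafael Andersen's 27% interest in Summit Realty LP.
By parent–child attribution (R3), Idris Andersen is treated as owning Rafael Andersen's 35% interest in Brightpath Logistics SA.
Chain via Quarry Pharma AG (R1): 33% × 28% = 9.24% of Brightpath Logistics SA.
Chain via Summit Realty LP (R1): 27% × 24% = 6.48% of Brightpath Logistics SA.
Direct interest in Brightpath Logistics SA: 35%.
Aggregating (R2): 9.24% + 6.48% + 35% = 50.72%.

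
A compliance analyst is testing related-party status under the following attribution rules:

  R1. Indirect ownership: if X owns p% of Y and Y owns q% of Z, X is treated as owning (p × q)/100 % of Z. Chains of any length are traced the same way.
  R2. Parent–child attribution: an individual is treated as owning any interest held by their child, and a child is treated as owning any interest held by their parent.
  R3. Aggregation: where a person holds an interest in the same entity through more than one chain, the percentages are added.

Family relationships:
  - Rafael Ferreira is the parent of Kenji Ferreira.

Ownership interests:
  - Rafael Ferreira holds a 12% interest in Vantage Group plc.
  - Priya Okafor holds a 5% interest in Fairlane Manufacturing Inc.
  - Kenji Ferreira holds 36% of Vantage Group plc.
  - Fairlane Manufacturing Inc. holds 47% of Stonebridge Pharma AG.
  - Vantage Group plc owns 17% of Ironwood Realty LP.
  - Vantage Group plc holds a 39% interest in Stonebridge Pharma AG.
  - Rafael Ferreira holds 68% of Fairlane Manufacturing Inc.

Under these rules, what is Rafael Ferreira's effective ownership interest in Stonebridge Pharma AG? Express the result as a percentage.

50.68%

By parent–child attribution (R2), Rafael Ferreira is treated as also owning Kenji Ferreira's interest in Vantage Group plc, giving 12% + 36% = 48%.
Chain via Fairlane Manufacturing Inc. (R1): 68% × 47% = 31.96% of Stonebridge Pharma AG.
Chain via Vantage Group plc (R1): 48% × 39% = 18.72% of Stonebridge Pharma AG.
Aggregating (R3): 31.96% + 18.72% = 50.68%.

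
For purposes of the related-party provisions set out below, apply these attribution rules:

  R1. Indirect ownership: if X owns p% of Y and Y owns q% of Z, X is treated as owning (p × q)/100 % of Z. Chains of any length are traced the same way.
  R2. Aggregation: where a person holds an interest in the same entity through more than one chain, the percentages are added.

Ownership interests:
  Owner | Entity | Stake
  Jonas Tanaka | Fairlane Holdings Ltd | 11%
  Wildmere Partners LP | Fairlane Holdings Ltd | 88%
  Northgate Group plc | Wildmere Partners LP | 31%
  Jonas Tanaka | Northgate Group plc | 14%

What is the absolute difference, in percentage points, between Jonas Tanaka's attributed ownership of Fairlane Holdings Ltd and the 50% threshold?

Chain via Northgate Group plc → Wildmere Partners LP (R1): 14% × 31% × 88% = 3.8192% of Fairlane Holdings Ltd.
Direct interest in Fairlane Holdings Ltd: 11%.
Aggregating (R2): 3.8192% + 11% = 14.8192%.
14.8192% falls short of the 50% threshold by 35.1808 percentage points.

35.1808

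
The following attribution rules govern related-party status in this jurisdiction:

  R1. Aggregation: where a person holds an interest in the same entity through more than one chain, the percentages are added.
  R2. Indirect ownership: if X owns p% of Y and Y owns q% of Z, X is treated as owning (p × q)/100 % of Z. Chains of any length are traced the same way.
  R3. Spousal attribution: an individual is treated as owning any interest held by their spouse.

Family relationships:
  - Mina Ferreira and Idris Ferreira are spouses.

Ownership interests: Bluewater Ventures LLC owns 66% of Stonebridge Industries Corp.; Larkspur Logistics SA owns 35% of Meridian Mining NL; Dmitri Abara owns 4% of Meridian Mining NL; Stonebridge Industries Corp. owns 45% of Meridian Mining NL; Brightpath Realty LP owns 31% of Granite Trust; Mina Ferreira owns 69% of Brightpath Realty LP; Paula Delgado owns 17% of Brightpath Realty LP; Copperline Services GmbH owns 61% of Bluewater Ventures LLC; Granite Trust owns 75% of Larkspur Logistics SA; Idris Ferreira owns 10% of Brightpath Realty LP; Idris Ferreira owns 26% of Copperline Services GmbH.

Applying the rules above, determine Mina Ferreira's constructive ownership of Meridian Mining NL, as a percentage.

11.139045%

By spousal attribution (R3), Mina Ferreira is treated as also owning Idris Ferreira's interest in Brightpath Realty LP, giving 69% + 10% = 79%.
By spousal attribution (R3), Mina Ferreira is treated as owning Idris Ferreira's 26% interest in Copperline Services GmbH.
Chain via Brightpath Realty LP → Granite Trust → Larkspur Logistics SA (R2): 79% × 31% × 75% × 35% = 6.428625% of Meridian Mining NL.
Chain via Copperline Services GmbH → Bluewater Ventures LLC → Stonebridge Industries Corp. (R2): 26% × 61% × 66% × 45% = 4.71042% of Meridian Mining NL.
Aggregating (R1): 6.428625% + 4.71042% = 11.139045%.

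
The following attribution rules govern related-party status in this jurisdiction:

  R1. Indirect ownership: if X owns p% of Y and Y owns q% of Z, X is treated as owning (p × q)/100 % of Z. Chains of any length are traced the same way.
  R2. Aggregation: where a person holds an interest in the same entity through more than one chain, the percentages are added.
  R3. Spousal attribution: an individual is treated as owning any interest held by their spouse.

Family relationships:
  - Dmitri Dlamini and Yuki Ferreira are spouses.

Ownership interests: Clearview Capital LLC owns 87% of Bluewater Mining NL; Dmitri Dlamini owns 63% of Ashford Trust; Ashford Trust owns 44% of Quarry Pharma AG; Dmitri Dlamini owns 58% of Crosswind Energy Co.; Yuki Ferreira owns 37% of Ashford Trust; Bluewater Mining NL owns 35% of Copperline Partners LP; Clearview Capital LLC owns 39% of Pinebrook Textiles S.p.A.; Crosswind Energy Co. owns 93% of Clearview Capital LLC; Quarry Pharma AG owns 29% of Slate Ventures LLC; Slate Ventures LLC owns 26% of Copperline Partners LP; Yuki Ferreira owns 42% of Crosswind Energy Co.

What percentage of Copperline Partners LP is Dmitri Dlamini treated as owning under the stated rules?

By spousal attribution (R3), Dmitri Dlamini is treated as also owning Yuki Ferreira's interest in Crosswind Energy Co, giving 58% + 42% = 100%.
By spousal attribution (R3), Dmitri Dlamini is treated as also owning Yuki Ferreira's interest in Ashford Trust, giving 63% + 37% = 100%.
Chain via Crosswind Energy Co. → Clearview Capital LLC → Bluewater Mining NL (R1): 100% × 93% × 87% × 35% = 28.3185% of Copperline Partners LP.
Chain via Ashford Trust → Quarry Pharma AG → Slate Ventures LLC (R1): 100% × 44% × 29% × 26% = 3.3176% of Copperline Partners LP.
Aggregating (R2): 28.3185% + 3.3176% = 31.6361%.

31.6361%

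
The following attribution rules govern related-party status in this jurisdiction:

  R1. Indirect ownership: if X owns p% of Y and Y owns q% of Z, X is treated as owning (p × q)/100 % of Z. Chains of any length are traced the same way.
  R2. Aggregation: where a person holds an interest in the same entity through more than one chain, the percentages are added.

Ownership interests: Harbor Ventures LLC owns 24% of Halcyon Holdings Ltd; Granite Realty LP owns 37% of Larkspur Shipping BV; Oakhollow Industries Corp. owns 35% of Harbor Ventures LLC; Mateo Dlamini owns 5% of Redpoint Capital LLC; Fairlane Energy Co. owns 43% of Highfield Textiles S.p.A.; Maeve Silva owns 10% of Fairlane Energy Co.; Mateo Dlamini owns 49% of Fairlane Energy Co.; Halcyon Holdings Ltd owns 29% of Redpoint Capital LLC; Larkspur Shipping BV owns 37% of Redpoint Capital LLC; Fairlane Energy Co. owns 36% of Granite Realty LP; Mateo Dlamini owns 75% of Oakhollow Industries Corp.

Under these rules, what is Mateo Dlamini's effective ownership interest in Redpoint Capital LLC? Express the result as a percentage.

Chain via Fairlane Energy Co. → Granite Realty LP → Larkspur Shipping BV (R1): 49% × 36% × 37% × 37% = 2.414916% of Redpoint Capital LLC.
Chain via Oakhollow Industries Corp. → Harbor Ventures LLC → Halcyon Holdings Ltd (R1): 75% × 35% × 24% × 29% = 1.827% of Redpoint Capital LLC.
Direct interest in Redpoint Capital LLC: 5%.
Aggregating (R2): 2.414916% + 1.827% + 5% = 9.241916%.

9.241916%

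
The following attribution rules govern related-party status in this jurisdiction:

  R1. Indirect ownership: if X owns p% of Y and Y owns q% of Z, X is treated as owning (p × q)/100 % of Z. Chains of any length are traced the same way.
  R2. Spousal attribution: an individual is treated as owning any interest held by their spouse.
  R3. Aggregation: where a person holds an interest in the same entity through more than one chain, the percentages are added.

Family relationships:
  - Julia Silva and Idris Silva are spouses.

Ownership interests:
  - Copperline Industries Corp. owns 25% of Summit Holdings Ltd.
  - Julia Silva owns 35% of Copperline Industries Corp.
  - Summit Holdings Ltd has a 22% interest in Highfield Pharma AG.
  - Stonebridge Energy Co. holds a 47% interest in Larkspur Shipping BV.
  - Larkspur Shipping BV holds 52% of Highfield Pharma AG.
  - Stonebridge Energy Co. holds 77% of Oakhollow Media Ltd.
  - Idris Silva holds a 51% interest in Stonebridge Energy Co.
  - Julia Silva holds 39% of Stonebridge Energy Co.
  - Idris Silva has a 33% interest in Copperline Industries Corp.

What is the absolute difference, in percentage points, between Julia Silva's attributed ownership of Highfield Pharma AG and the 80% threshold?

By spousal attribution (R2), Julia Silva is treated as also owning Idris Silva's interest in Stonebridge Energy Co, giving 39% + 51% = 90%.
By spousal attribution (R2), Julia Silva is treated as also owning Idris Silva's interest in Copperline Industries Corp, giving 35% + 33% = 68%.
Chain via Stonebridge Energy Co. → Larkspur Shipping BV (R1): 90% × 47% × 52% = 21.996% of Highfield Pharma AG.
Chain via Copperline Industries Corp. → Summit Holdings Ltd (R1): 68% × 25% × 22% = 3.74% of Highfield Pharma AG.
Aggregating (R3): 21.996% + 3.74% = 25.736%.
25.736% falls short of the 80% threshold by 54.264 percentage points.

54.264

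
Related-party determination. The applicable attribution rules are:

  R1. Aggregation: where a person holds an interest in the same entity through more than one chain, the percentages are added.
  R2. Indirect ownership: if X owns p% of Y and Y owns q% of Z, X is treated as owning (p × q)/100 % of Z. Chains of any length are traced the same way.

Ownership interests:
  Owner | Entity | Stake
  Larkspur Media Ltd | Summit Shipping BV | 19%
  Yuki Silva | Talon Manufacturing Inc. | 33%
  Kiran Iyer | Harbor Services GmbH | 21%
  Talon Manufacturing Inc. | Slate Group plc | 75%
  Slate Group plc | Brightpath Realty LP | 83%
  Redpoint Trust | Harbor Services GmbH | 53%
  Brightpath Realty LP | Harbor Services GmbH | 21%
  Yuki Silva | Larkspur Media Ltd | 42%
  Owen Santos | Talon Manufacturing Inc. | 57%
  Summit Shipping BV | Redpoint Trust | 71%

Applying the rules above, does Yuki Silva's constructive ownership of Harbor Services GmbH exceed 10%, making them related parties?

Chain via Talon Manufacturing Inc. → Slate Group plc → Brightpath Realty LP (R2): 33% × 75% × 83% × 21% = 4.313925% of Harbor Services GmbH.
Chain via Larkspur Media Ltd → Summit Shipping BV → Redpoint Trust (R2): 42% × 19% × 71% × 53% = 3.002874% of Harbor Services GmbH.
Aggregating (R1): 4.313925% + 3.002874% = 7.316799%.
7.316799% does not exceed the 10% threshold, so Yuki is not a related party to Harbor Services GmbH.

No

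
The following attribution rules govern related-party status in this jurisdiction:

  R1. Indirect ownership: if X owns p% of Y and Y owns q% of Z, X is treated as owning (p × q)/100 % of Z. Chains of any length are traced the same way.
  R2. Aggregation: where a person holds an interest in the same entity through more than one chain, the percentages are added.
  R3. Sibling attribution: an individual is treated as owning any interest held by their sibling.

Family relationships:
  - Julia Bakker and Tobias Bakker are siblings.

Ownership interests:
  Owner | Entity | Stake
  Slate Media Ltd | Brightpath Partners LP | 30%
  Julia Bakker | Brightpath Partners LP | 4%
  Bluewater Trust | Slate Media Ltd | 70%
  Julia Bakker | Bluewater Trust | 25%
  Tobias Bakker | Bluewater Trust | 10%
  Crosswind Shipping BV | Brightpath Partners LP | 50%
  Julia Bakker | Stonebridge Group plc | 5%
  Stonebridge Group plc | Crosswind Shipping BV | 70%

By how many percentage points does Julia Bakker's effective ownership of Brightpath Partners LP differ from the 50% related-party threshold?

By sibling attribution (R3), Julia Bakker is treated as also owning Tobias Bakker's interest in Bluewater Trust, giving 25% + 10% = 35%.
Chain via Bluewater Trust → Slate Media Ltd (R1): 35% × 70% × 30% = 7.35% of Brightpath Partners LP.
Chain via Stonebridge Group plc → Crosswind Shipping BV (R1): 5% × 70% × 50% = 1.75% of Brightpath Partners LP.
Direct interest in Brightpath Partners LP: 4%.
Aggregating (R2): 7.35% + 1.75% + 4% = 13.1%.
13.1% falls short of the 50% threshold by 36.9 percentage points.

36.9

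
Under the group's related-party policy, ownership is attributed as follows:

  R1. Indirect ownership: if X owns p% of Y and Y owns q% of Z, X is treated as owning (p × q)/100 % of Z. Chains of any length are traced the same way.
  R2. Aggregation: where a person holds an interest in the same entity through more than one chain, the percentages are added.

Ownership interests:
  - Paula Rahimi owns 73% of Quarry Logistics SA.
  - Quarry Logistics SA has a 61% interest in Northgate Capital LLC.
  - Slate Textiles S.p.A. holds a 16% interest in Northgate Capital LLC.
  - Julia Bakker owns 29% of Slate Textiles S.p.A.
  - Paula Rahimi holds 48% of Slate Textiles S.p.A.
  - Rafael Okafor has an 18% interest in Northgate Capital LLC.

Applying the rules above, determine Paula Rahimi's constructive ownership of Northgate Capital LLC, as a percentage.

52.21%

Chain via Quarry Logistics SA (R1): 73% × 61% = 44.53% of Northgate Capital LLC.
Chain via Slate Textiles S.p.A. (R1): 48% × 16% = 7.68% of Northgate Capital LLC.
Aggregating (R2): 44.53% + 7.68% = 52.21%.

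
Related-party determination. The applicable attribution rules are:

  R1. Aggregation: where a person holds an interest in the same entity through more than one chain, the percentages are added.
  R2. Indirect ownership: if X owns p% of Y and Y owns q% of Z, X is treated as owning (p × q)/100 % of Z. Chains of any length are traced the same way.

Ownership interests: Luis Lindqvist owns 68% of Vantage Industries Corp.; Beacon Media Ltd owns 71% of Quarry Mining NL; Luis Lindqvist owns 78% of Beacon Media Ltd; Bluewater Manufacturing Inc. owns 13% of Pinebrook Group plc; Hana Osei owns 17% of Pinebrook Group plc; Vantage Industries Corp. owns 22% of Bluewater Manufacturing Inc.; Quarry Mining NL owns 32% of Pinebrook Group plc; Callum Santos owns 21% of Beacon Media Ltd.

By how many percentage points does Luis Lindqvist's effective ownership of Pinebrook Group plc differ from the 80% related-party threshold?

Chain via Beacon Media Ltd → Quarry Mining NL (R2): 78% × 71% × 32% = 17.7216% of Pinebrook Group plc.
Chain via Vantage Industries Corp. → Bluewater Manufacturing Inc. (R2): 68% × 22% × 13% = 1.9448% of Pinebrook Group plc.
Aggregating (R1): 17.7216% + 1.9448% = 19.6664%.
19.6664% falls short of the 80% threshold by 60.3336 percentage points.

60.3336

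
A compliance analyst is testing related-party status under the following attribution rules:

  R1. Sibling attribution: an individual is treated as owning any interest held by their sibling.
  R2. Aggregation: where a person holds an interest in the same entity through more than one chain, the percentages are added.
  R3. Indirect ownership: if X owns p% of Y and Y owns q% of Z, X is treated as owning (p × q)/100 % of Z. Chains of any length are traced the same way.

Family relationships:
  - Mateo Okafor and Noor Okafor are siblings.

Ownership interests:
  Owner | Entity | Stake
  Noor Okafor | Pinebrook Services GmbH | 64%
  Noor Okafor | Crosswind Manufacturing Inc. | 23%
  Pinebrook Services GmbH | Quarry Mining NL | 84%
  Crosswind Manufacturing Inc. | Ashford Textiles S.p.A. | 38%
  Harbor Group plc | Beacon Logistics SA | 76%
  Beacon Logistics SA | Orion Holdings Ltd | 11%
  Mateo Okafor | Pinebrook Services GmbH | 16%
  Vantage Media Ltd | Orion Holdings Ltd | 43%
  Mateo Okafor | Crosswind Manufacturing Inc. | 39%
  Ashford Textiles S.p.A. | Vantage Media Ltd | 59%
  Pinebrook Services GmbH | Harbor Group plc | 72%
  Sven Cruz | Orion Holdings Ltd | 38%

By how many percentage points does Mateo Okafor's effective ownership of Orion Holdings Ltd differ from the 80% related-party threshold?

69.207468

By sibling attribution (R1), Mateo Okafor is treated as also owning Noor Okafor's interest in Crosswind Manufacturing Inc, giving 39% + 23% = 62%.
By sibling attribution (R1), Mateo Okafor is treated as also owning Noor Okafor's interest in Pinebrook Services GmbH, giving 16% + 64% = 80%.
Chain via Crosswind Manufacturing Inc. → Ashford Textiles S.p.A. → Vantage Media Ltd (R3): 62% × 38% × 59% × 43% = 5.977172% of Orion Holdings Ltd.
Chain via Pinebrook Services GmbH → Harbor Group plc → Beacon Logistics SA (R3): 80% × 72% × 76% × 11% = 4.81536% of Orion Holdings Ltd.
Aggregating (R2): 5.977172% + 4.81536% = 10.792532%.
10.792532% falls short of the 80% threshold by 69.207468 percentage points.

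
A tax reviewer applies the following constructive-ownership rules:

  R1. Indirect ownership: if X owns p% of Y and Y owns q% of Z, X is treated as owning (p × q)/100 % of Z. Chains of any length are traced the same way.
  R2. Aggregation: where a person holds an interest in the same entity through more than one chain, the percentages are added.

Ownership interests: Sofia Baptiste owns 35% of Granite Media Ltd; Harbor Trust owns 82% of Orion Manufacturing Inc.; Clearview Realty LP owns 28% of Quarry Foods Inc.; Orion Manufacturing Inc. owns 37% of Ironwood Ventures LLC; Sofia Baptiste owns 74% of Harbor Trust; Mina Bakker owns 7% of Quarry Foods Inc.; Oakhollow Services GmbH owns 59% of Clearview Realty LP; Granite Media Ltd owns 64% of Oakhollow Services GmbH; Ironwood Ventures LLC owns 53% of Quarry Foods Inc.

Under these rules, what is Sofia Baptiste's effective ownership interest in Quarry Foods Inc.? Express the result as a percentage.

15.599828%

Chain via Harbor Trust → Orion Manufacturing Inc. → Ironwood Ventures LLC (R1): 74% × 82% × 37% × 53% = 11.899348% of Quarry Foods Inc.
Chain via Granite Media Ltd → Oakhollow Services GmbH → Clearview Realty LP (R1): 35% × 64% × 59% × 28% = 3.70048% of Quarry Foods Inc.
Aggregating (R2): 11.899348% + 3.70048% = 15.599828%.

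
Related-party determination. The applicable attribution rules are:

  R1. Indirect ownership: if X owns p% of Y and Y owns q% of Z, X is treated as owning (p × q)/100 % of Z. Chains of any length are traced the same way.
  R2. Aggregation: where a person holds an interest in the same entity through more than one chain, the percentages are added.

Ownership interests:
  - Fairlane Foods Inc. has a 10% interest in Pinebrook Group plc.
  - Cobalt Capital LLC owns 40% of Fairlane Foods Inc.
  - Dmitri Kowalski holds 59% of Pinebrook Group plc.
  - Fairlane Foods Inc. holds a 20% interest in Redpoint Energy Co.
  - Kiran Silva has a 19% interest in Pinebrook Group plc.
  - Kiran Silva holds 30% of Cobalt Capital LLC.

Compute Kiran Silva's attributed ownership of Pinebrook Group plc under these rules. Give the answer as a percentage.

20.2%

Chain via Cobalt Capital LLC → Fairlane Foods Inc. (R1): 30% × 40% × 10% = 1.2% of Pinebrook Group plc.
Direct interest in Pinebrook Group plc: 19%.
Aggregating (R2): 1.2% + 19% = 20.2%.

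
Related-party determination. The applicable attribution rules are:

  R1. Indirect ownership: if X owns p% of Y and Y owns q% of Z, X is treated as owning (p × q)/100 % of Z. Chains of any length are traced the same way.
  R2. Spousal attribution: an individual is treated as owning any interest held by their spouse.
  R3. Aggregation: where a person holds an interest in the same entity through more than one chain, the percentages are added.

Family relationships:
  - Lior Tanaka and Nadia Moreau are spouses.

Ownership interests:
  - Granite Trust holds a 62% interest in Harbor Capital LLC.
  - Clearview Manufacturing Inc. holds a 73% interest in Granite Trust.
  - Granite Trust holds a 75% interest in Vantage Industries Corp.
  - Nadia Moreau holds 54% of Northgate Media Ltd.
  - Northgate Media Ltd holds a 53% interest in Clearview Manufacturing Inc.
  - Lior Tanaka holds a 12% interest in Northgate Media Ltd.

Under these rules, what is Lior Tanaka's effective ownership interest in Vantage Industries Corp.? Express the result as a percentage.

By spousal attribution (R2), Lior Tanaka is treated as also owning Nadia Moreau's interest in Northgate Media Ltd, giving 12% + 54% = 66%.
Chain via Northgate Media Ltd → Clearview Manufacturing Inc. → Granite Trust (R1): 66% × 53% × 73% × 75% = 19.15155% of Vantage Industries Corp.

19.15155%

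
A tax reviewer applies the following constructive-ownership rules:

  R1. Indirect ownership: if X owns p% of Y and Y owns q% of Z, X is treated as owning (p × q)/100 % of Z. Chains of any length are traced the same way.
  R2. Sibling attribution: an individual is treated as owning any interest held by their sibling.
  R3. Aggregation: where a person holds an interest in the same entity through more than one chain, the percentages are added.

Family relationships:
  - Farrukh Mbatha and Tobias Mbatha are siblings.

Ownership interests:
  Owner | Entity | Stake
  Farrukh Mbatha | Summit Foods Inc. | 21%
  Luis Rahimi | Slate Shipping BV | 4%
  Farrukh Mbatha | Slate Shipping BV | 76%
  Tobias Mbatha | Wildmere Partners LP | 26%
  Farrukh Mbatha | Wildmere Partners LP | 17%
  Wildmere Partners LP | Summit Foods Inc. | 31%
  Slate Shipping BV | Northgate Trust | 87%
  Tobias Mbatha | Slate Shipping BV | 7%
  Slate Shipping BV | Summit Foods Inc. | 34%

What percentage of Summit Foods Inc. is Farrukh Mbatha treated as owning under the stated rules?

By sibling attribution (R2), Farrukh Mbatha is treated as also owning Tobias Mbatha's interest in Slate Shipping BV, giving 76% + 7% = 83%.
By sibling attribution (R2), Farrukh Mbatha is treated as also owning Tobias Mbatha's interest in Wildmere Partners LP, giving 17% + 26% = 43%.
Chain via Slate Shipping BV (R1): 83% × 34% = 28.22% of Summit Foods Inc.
Chain via Wildmere Partners LP (R1): 43% × 31% = 13.33% of Summit Foods Inc.
Direct interest in Summit Foods Inc: 21%.
Aggregating (R3): 28.22% + 13.33% + 21% = 62.55%.

62.55%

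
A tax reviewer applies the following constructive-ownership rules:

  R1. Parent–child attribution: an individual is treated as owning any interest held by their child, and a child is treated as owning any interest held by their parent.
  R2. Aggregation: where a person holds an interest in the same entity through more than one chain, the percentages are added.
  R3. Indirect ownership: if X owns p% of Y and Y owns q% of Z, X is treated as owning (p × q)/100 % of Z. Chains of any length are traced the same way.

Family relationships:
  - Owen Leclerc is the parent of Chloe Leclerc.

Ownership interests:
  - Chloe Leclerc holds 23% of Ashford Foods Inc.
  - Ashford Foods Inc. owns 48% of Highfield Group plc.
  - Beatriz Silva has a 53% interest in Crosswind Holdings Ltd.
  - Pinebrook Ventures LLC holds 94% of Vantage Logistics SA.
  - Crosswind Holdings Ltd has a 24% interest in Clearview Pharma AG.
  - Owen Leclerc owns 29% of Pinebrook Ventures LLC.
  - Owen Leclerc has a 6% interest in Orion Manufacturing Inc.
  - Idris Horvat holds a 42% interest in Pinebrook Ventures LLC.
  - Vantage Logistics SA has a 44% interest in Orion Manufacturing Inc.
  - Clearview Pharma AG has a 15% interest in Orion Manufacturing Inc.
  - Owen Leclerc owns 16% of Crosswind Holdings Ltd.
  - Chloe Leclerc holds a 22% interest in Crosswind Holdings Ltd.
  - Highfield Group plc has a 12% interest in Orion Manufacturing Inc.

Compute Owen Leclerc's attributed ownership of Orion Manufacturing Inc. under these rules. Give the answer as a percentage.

20.6872%

By parent–child attribution (R1), Owen Leclerc is treated as also owning Chloe Leclerc's interest in Crosswind Holdings Ltd, giving 16% + 22% = 38%.
By parent–child attribution (R1), Owen Leclerc is treated as owning Chloe Leclerc's 23% interest in Ashford Foods Inc.
Chain via Pinebrook Ventures LLC → Vantage Logistics SA (R3): 29% × 94% × 44% = 11.9944% of Orion Manufacturing Inc.
Chain via Crosswind Holdings Ltd → Clearview Pharma AG (R3): 38% × 24% × 15% = 1.368% of Orion Manufacturing Inc.
Direct interest in Orion Manufacturing Inc: 6%.
Chain via Ashford Foods Inc. → Highfield Group plc (R3): 23% × 48% × 12% = 1.3248% of Orion Manufacturing Inc.
Aggregating (R2): 11.9944% + 1.368% + 6% + 1.3248% = 20.6872%.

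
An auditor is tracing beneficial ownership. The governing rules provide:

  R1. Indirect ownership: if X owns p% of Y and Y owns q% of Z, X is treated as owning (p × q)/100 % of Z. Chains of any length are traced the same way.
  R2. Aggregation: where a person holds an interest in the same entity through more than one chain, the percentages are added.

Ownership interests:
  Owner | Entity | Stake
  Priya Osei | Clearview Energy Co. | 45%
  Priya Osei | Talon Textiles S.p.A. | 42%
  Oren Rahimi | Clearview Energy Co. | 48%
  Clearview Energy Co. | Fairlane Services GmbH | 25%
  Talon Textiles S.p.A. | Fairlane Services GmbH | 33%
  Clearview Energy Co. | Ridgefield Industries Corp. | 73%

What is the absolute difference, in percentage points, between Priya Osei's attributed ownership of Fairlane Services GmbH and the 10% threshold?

Chain via Talon Textiles S.p.A. (R1): 42% × 33% = 13.86% of Fairlane Services GmbH.
Chain via Clearview Energy Co. (R1): 45% × 25% = 11.25% of Fairlane Services GmbH.
Aggregating (R2): 13.86% + 11.25% = 25.11%.
25.11% exceeds the 10% threshold by 15.11 percentage points.

15.11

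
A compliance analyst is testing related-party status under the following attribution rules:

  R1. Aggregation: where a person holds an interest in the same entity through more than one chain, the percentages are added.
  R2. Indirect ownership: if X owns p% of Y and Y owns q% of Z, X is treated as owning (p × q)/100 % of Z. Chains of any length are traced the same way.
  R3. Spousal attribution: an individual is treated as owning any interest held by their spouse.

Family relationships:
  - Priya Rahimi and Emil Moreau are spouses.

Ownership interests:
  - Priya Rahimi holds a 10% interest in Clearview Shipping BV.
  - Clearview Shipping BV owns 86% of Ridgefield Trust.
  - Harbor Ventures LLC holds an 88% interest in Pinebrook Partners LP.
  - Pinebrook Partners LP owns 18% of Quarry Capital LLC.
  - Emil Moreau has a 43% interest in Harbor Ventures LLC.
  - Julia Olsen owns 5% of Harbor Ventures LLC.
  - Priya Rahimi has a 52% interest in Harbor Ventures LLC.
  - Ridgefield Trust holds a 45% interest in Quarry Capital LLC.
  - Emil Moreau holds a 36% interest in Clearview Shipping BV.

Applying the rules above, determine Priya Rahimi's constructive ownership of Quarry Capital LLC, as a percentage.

32.85%

By spousal attribution (R3), Priya Rahimi is treated as also owning Emil Moreau's interest in Harbor Ventures LLC, giving 52% + 43% = 95%.
By spousal attribution (R3), Priya Rahimi is treated as also owning Emil Moreau's interest in Clearview Shipping BV, giving 10% + 36% = 46%.
Chain via Harbor Ventures LLC → Pinebrook Partners LP (R2): 95% × 88% × 18% = 15.048% of Quarry Capital LLC.
Chain via Clearview Shipping BV → Ridgefield Trust (R2): 46% × 86% × 45% = 17.802% of Quarry Capital LLC.
Aggregating (R1): 15.048% + 17.802% = 32.85%.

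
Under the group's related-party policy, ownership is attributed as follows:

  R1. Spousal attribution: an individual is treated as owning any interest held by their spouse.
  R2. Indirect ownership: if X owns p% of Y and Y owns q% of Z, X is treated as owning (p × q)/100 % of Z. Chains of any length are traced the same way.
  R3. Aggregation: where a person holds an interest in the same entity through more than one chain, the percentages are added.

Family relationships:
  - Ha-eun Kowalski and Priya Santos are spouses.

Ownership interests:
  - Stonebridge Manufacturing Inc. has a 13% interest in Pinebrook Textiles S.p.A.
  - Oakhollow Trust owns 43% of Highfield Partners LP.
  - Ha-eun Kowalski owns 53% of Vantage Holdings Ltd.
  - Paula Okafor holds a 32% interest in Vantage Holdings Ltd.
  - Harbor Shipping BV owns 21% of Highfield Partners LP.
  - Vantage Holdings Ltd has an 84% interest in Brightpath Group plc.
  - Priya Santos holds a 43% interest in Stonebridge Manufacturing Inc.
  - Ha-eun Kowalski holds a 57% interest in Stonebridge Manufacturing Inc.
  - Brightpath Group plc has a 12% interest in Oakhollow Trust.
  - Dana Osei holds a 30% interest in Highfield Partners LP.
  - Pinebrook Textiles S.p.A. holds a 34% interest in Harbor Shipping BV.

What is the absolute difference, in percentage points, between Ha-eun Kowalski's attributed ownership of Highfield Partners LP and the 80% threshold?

By spousal attribution (R1), Ha-eun Kowalski is treated as also owning Priya Santos's interest in Stonebridge Manufacturing Inc, giving 57% + 43% = 100%.
Chain via Vantage Holdings Ltd → Brightpath Group plc → Oakhollow Trust (R2): 53% × 84% × 12% × 43% = 2.297232% of Highfield Partners LP.
Chain via Stonebridge Manufacturing Inc. → Pinebrook Textiles S.p.A. → Harbor Shipping BV (R2): 100% × 13% × 34% × 21% = 0.9282% of Highfield Partners LP.
Aggregating (R3): 2.297232% + 0.9282% = 3.225432%.
3.225432% falls short of the 80% threshold by 76.774568 percentage points.

76.774568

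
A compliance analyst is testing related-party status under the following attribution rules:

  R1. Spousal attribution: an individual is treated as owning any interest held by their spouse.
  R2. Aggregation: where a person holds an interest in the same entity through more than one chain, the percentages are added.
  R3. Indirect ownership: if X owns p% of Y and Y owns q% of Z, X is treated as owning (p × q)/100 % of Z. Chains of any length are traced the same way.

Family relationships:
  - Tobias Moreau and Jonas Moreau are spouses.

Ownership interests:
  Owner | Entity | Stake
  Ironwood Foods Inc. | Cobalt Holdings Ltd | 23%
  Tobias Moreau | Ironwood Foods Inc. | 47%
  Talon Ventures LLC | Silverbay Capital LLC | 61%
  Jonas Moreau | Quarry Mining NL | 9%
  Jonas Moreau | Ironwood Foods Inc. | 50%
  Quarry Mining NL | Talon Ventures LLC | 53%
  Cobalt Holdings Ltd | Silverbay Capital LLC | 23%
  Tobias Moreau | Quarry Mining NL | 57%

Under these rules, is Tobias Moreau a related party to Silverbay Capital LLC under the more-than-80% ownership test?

By spousal attribution (R1), Tobias Moreau is treated as also owning Jonas Moreau's interest in Quarry Mining NL, giving 57% + 9% = 66%.
By spousal attribution (R1), Tobias Moreau is treated as also owning Jonas Moreau's interest in Ironwood Foods Inc, giving 47% + 50% = 97%.
Chain via Quarry Mining NL → Talon Ventures LLC (R3): 66% × 53% × 61% = 21.3378% of Silverbay Capital LLC.
Chain via Ironwood Foods Inc. → Cobalt Holdings Ltd (R3): 97% × 23% × 23% = 5.1313% of Silverbay Capital LLC.
Aggregating (R2): 21.3378% + 5.1313% = 26.4691%.
26.4691% does not exceed the 80% threshold, so Tobias is not a related party to Silverbay Capital LLC.

No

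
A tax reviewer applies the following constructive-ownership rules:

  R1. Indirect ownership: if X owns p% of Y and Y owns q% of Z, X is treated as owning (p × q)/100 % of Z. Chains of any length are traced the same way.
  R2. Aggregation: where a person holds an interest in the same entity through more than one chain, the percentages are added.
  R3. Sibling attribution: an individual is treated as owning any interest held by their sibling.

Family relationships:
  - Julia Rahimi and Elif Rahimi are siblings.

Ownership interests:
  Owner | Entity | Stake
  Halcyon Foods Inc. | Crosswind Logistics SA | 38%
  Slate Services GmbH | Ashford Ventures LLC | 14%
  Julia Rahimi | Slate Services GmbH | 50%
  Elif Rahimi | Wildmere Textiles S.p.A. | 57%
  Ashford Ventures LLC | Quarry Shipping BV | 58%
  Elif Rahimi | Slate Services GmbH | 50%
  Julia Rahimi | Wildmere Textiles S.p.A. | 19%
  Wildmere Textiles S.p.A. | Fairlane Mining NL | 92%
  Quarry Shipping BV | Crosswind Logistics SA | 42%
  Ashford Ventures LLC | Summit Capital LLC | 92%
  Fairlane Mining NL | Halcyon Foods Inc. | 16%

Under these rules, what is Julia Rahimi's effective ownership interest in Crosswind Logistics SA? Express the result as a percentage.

By sibling attribution (R3), Julia Rahimi is treated as also owning Elif Rahimi's interest in Wildmere Textiles S.p.A, giving 19% + 57% = 76%.
By sibling attribution (R3), Julia Rahimi is treated as also owning Elif Rahimi's interest in Slate Services GmbH, giving 50% + 50% = 100%.
Chain via Wildmere Textiles S.p.A. → Fairlane Mining NL → Halcyon Foods Inc. (R1): 76% × 92% × 16% × 38% = 4.251136% of Crosswind Logistics SA.
Chain via Slate Services GmbH → Ashford Ventures LLC → Quarry Shipping BV (R1): 100% × 14% × 58% × 42% = 3.4104% of Crosswind Logistics SA.
Aggregating (R2): 4.251136% + 3.4104% = 7.661536%.

7.661536%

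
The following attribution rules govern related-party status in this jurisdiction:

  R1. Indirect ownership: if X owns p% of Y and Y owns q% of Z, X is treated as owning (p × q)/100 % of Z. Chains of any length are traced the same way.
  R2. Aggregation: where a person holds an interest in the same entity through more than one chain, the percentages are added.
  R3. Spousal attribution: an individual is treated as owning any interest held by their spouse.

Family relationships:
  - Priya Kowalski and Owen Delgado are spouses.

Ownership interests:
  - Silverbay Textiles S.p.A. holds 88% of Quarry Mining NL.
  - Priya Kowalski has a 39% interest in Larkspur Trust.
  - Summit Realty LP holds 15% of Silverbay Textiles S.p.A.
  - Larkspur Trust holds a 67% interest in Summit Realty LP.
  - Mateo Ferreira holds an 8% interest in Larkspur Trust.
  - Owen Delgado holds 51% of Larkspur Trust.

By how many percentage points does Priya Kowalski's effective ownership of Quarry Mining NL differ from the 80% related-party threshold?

By spousal attribution (R3), Priya Kowalski is treated as also owning Owen Delgado's interest in Larkspur Trust, giving 39% + 51% = 90%.
Chain via Larkspur Trust → Summit Realty LP → Silverbay Textiles S.p.A. (R1): 90% × 67% × 15% × 88% = 7.9596% of Quarry Mining NL.
7.9596% falls short of the 80% threshold by 72.0404 percentage points.

72.0404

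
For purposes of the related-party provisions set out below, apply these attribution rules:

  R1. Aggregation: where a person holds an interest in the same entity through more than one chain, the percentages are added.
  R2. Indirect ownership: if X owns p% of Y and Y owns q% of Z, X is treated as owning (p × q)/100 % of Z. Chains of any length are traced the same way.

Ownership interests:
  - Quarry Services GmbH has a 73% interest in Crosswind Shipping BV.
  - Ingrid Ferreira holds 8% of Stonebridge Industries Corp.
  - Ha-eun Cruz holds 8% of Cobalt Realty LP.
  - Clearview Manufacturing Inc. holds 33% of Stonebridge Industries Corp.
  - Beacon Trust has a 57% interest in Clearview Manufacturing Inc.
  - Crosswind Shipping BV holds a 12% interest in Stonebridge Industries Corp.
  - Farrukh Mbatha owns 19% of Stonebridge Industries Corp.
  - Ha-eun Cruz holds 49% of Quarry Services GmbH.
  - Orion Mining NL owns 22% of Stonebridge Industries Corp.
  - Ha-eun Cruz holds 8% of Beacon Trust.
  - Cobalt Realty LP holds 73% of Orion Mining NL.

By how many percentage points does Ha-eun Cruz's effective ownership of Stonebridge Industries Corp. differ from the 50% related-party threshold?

Chain via Cobalt Realty LP → Orion Mining NL (R2): 8% × 73% × 22% = 1.2848% of Stonebridge Industries Corp.
Chain via Beacon Trust → Clearview Manufacturing Inc. (R2): 8% × 57% × 33% = 1.5048% of Stonebridge Industries Corp.
Chain via Quarry Services GmbH → Crosswind Shipping BV (R2): 49% × 73% × 12% = 4.2924% of Stonebridge Industries Corp.
Aggregating (R1): 1.2848% + 1.5048% + 4.2924% = 7.082%.
7.082% falls short of the 50% threshold by 42.918 percentage points.

42.918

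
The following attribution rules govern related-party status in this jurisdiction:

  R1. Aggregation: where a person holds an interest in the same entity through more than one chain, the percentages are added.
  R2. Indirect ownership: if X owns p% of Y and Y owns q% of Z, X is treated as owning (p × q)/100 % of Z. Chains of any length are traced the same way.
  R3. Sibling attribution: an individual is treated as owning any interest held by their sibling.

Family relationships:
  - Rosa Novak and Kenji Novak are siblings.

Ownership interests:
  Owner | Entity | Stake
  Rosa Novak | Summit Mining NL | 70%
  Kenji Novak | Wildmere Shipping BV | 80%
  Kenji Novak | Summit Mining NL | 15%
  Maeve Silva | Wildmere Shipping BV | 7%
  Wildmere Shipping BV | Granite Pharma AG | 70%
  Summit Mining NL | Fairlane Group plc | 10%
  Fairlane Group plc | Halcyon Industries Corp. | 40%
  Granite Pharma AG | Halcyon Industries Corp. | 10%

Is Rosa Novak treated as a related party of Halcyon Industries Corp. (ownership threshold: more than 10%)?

By sibling attribution (R3), Rosa Novak is treated as also owning Kenji Novak's interest in Summit Mining NL, giving 70% + 15% = 85%.
By sibling attribution (R3), Rosa Novak is treated as owning Kenji Novak's 80% interest in Wildmere Shipping BV.
Chain via Summit Mining NL → Fairlane Group plc (R2): 85% × 10% × 40% = 3.4% of Halcyon Industries Corp.
Chain via Wildmere Shipping BV → Granite Pharma AG (R2): 80% × 70% × 10% = 5.6% of Halcyon Industries Corp.
Aggregating (R1): 3.4% + 5.6% = 9%.
9% does not exceed the 10% threshold, so Rosa is not a related party to Halcyon Industries Corp.

No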